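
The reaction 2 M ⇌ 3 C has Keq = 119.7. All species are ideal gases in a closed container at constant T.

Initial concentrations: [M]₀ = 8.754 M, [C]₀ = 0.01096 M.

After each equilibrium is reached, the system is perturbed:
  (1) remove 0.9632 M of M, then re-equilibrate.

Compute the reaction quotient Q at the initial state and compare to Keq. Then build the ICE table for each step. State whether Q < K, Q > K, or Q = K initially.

Q₀ = 1.7180e-08 vs Keq = 119.7 ⇒ Q<K, forward
Step 1:
                  M         C
  I           8.754   0.01096
  C          -6.174     9.261
  E            2.58     9.271
  solve Keq expr → x = 3.087; check Q = 119.7
Then remove 0.9632 M of M.
Step 2:
                  M         C
  I           1.617     9.271
  C           0.598   -0.8969
  E           2.215     8.375
  solve Keq expr → x = -0.299; check Q = 119.7

Q₀ = 1.7180e-08; Q < K (proceeds forward)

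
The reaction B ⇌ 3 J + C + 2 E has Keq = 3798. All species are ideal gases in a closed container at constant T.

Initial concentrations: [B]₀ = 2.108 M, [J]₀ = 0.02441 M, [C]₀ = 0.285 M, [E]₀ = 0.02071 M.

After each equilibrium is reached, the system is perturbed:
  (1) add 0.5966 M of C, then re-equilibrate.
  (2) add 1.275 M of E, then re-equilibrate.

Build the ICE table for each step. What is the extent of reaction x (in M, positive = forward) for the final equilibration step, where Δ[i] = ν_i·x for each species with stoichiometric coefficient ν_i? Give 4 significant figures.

Q₀ = 8.4341e-10 vs Keq = 3798 ⇒ Q<K, forward
Step 1:
                   B          J          C          E
  I            2.108    0.02441      0.285    0.02071
  C           -1.577      4.731      1.577      3.154
  E           0.5311      4.755      1.862      3.174
  solve Keq expr → x = 1.577; check Q = 3798
Then add 0.5966 M of C.
Step 2:
                   B          J          C          E
  I           0.5311      4.755      2.458      3.174
  C          0.05135     -0.154   -0.05135    -0.1027
  E           0.5825      4.601      2.407      3.072
  solve Keq expr → x = -0.05135; check Q = 3798
Then add 1.275 M of E.
Step 3:
                   B          J          C          E
  I           0.5825      4.601      2.407      4.347
  C           0.1397    -0.4192    -0.1397    -0.2795
  E           0.7222      4.182      2.267      4.067
  solve Keq expr → x = -0.1397; check Q = 3798

x = -0.1397 M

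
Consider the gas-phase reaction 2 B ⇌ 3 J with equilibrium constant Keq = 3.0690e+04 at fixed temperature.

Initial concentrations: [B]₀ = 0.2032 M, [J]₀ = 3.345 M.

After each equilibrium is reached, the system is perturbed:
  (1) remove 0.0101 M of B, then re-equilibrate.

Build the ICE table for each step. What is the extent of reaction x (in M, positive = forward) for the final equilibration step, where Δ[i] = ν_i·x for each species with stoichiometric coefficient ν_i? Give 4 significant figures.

Q₀ = 906.4 vs Keq = 3.0690e+04 ⇒ Q<K, forward
Step 1:
                  B         J
  init       0.2032     3.345
  Δ         -0.1643    0.2465
  eq        0.03885     3.592
  solve Keq expr → x = 0.08217; check Q = 3.0690e+04
Then remove 0.0101 M of B.
Step 2:
                  B         J
  init      0.02875     3.592
  Δ         0.00986  -0.01479
  eq        0.03861     3.577
  solve Keq expr → x = -0.00493; check Q = 3.0690e+04

x = -0.00493 M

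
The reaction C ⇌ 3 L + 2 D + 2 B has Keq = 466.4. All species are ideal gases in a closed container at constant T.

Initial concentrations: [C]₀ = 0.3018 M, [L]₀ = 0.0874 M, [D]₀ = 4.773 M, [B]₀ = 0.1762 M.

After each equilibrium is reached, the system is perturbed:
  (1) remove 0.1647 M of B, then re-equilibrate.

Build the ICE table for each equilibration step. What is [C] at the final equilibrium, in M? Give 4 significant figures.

[C]_eq = 0.0172 M

Q₀ = 0.001565 vs Keq = 466.4 ⇒ Q<K, forward
Step 1:
                   C          L          D          B
  Initial     0.3018     0.0874      4.773     0.1762
  Change     -0.2768     0.8303     0.5535     0.5535
  Equil      0.02504     0.9177      5.327     0.7297
  solve Keq expr → x = 0.2768; check Q = 466.4
Then remove 0.1647 M of B.
Step 2:
                   C          L          D          B
  Initial    0.02504     0.9177      5.327      0.565
  Change   -0.007832     0.0235    0.01566    0.01566
  Equil       0.0172     0.9412      5.342     0.5807
  solve Keq expr → x = 0.007832; check Q = 466.4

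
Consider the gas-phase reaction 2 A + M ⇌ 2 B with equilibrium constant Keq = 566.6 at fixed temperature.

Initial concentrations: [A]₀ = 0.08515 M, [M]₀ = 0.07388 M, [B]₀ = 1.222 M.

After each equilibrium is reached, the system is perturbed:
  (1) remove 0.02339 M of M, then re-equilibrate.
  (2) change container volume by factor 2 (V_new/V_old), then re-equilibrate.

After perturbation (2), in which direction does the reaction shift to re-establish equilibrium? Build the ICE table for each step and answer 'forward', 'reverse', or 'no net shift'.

Direction: reverse

Q₀ = 2788 vs Keq = 566.6 ⇒ Q>K, reverse
Step 1:
                    A           M           B
  I           0.08515     0.07388       1.222
  C           0.06424     0.03212    -0.06424
  E            0.1494       0.106       1.158
  solve Keq expr → x = -0.03212; check Q = 566.6
Then remove 0.02339 M of M.
Step 2:
                    A           M           B
  I            0.1494     0.08261       1.158
  C           0.01219    0.006097    -0.01219
  E            0.1616     0.08871       1.146
  solve Keq expr → x = -0.006097; check Q = 566.6
Then change container volume by factor 2 (V_new/V_old).
Step 3:
                    A           M           B
  I           0.08079     0.04435      0.5728
  C           0.01928     0.00964    -0.01928
  E            0.1001     0.05399      0.5535
  solve Keq expr → x = -0.00964; check Q = 566.6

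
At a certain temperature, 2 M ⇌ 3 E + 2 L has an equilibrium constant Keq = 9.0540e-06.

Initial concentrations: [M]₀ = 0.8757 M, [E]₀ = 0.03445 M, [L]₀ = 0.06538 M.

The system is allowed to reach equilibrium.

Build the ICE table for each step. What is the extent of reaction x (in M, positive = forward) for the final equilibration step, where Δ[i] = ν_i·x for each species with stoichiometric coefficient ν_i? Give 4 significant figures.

x = 0.01727 M

Q₀ = 2.2790e-07 vs Keq = 9.0540e-06 ⇒ Q<K, forward
Step 1:
                   M          E          L
  I           0.8757    0.03445    0.06538
  C         -0.03454     0.0518    0.03454
  E           0.8412    0.08625    0.09992
  solve Keq expr → x = 0.01727; check Q = 9.0540e-06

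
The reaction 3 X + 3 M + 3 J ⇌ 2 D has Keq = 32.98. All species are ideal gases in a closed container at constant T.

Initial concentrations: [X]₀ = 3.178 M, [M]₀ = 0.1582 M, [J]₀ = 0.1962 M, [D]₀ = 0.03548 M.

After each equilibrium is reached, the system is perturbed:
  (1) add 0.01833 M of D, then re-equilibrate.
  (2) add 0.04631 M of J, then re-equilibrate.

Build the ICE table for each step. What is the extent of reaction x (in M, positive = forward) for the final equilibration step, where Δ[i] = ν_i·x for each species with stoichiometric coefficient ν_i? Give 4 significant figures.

x = 0.004406 M

Q₀ = 1.312 vs Keq = 32.98 ⇒ Q<K, forward
Step 1:
                  X         M         J         D
  init        3.178    0.1582    0.1962   0.03548
  Δ        -0.04751  -0.04751  -0.04751   0.03168
  eq           3.13    0.1107    0.1487   0.06716
  solve Keq expr → x = 0.01584; check Q = 32.98
Then add 0.01833 M of D.
Step 2:
                  X         M         J         D
  init         3.13    0.1107    0.1487   0.08549
  Δ        0.007671  0.007671  0.007671 -0.005114
  eq          3.138    0.1184    0.1564   0.08037
  solve Keq expr → x = -0.002557; check Q = 32.98
Then add 0.04631 M of J.
Step 3:
                  X         M         J         D
  init        3.138    0.1184    0.2027   0.08037
  Δ        -0.01322  -0.01322  -0.01322  0.008811
  eq          3.125    0.1051    0.1895   0.08918
  solve Keq expr → x = 0.004406; check Q = 32.98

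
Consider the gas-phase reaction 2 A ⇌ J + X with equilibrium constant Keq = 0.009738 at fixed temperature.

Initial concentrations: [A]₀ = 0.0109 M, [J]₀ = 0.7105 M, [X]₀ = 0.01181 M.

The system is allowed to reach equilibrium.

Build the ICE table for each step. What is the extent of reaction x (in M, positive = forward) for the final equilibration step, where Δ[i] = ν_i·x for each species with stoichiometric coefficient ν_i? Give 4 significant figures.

x = -0.01179 M

Q₀ = 70.63 vs Keq = 0.009738 ⇒ Q>K, reverse
Step 1:
                    A           J           X
  Initial      0.0109      0.7105     0.01181
  Change      0.02359    -0.01179    -0.01179
  Equil       0.03449      0.6987  1.6576e-05
  solve Keq expr → x = -0.01179; check Q = 0.009738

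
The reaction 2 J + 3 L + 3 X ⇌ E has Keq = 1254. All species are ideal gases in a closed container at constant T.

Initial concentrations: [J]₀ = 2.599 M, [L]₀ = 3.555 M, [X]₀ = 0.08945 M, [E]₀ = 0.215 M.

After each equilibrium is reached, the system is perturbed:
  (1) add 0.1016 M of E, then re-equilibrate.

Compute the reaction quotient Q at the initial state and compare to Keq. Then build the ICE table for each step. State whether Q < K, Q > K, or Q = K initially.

Q₀ = 0.9898; Q < K (proceeds forward)

Q₀ = 0.9898 vs Keq = 1254 ⇒ Q<K, forward
Step 1:
                  J         L         X         E
  I           2.599     3.555   0.08945     0.215
  C        -0.05369  -0.08053  -0.08053   0.02684
  E           2.545     3.474   0.00892    0.2418
  solve Keq expr → x = 0.02684; check Q = 1254
Then add 0.1016 M of E.
Step 2:
                  J         L         X         E
  I           2.545     3.474   0.00892    0.3434
  C       7.3173e-04  0.001098  0.001098 -3.6587e-04
  E           2.546     3.476   0.01002    0.3431
  solve Keq expr → x = -3.6587e-04; check Q = 1254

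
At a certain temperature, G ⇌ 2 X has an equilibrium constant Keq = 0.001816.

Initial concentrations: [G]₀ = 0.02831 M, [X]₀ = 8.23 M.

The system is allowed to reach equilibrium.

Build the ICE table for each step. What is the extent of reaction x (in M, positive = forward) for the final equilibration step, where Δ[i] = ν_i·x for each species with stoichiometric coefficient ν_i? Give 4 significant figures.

x = -4.072 M

Q₀ = 2393 vs Keq = 0.001816 ⇒ Q>K, reverse
Step 1:
                   G          X
  init       0.02831       8.23
  Δ            4.072     -8.144
  eq             4.1    0.08629
  solve Keq expr → x = -4.072; check Q = 0.001816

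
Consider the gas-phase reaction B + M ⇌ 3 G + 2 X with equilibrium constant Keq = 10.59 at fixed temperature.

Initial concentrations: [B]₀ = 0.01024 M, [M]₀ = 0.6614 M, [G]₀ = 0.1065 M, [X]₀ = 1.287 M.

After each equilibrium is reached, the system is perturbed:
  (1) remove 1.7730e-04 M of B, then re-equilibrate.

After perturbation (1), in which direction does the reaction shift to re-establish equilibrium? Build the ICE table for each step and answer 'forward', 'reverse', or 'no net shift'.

Q₀ = 0.2954 vs Keq = 10.59 ⇒ Q<K, forward
Step 1:
                  B         M         G         X
  init      0.01024    0.6614    0.1065     1.287
  Δ       -0.009627 -0.009627   0.02888   0.01925
  eq      6.1337e-04    0.6518    0.1354     1.306
  solve Keq expr → x = 0.009627; check Q = 10.59
Then remove 1.7730e-04 M of B.
Step 2:
                  B         M         G         X
  init    4.3607e-04    0.6518    0.1354     1.306
  Δ       1.6992e-04 1.6992e-04 -5.0977e-04 -3.3985e-04
  eq      6.0600e-04    0.6519    0.1349     1.306
  solve Keq expr → x = -1.6992e-04; check Q = 10.59

Direction: reverse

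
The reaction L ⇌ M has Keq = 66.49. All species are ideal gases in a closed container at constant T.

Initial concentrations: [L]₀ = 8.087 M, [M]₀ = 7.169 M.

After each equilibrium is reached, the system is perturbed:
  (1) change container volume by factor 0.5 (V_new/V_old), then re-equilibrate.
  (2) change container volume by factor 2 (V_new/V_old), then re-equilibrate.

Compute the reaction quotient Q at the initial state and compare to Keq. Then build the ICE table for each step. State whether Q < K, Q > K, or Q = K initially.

Q₀ = 0.8865; Q < K (proceeds forward)

Q₀ = 0.8865 vs Keq = 66.49 ⇒ Q<K, forward
Step 1:
                   L          M
  Initial      8.087      7.169
  Change      -7.861      7.861
  Equil        0.226      15.03
  solve Keq expr → x = 7.861; check Q = 66.49
Then change container volume by factor 0.5 (V_new/V_old).
Step 2:
                   L          M
  Initial     0.4521      30.06
  Change           0          0
  Equil       0.4521      30.06
  solve Keq expr → x = 0; check Q = 66.49
Then change container volume by factor 2 (V_new/V_old).
Step 3:
                   L          M
  Initial      0.226      15.03
  Change           0          0
  Equil        0.226      15.03
  solve Keq expr → x = 0; check Q = 66.49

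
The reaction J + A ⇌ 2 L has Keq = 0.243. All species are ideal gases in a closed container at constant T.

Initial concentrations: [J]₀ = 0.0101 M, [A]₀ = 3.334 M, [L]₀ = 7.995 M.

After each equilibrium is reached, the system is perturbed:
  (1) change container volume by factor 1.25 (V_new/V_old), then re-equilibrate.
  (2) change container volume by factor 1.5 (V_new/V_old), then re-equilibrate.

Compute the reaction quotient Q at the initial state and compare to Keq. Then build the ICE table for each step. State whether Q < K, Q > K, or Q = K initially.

Q₀ = 1898 vs Keq = 0.243 ⇒ Q>K, reverse
Step 1:
                    J           A           L
  Initial      0.0101       3.334       7.995
  Change        2.938       2.938      -5.875
  Equil         2.948       6.272        2.12
  solve Keq expr → x = -2.938; check Q = 0.243
Then change container volume by factor 1.25 (V_new/V_old).
Step 2:
                    J           A           L
  Initial       2.358       5.017       1.696
  Change            0           0           0
  Equil         2.358       5.017       1.696
  solve Keq expr → x = 0; check Q = 0.243
Then change container volume by factor 1.5 (V_new/V_old).
Step 3:
                    J           A           L
  Initial       1.572       3.345        1.13
  Change            0           0           0
  Equil         1.572       3.345        1.13
  solve Keq expr → x = 0; check Q = 0.243

Q₀ = 1898; Q > K (proceeds reverse)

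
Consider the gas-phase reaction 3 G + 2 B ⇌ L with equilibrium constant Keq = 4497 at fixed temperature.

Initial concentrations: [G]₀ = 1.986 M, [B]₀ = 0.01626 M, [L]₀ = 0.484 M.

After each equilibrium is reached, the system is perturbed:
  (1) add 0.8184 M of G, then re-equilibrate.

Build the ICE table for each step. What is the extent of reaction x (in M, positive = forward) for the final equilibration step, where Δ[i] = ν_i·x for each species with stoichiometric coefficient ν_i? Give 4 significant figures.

Q₀ = 233.7 vs Keq = 4497 ⇒ Q<K, forward
Step 1:
                    G           B           L
  I             1.986     0.01626       0.484
  C          -0.01871    -0.01248    0.006238
  E             1.967    0.003784      0.4902
  solve Keq expr → x = 0.006238; check Q = 4497
Then add 0.8184 M of G.
Step 2:
                    G           B           L
  I             2.786    0.003784      0.4902
  C         -0.002301   -0.001534  7.6685e-04
  E             2.783     0.00225       0.491
  solve Keq expr → x = 7.6685e-04; check Q = 4497

x = 7.6685e-04 M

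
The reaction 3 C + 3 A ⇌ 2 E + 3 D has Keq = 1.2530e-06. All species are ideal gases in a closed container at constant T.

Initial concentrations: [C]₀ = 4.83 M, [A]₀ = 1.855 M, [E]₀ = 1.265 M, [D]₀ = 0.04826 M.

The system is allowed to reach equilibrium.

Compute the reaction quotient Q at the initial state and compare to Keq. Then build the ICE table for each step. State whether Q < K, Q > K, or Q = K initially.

Q₀ = 2.5007e-07 vs Keq = 1.2530e-06 ⇒ Q<K, forward
Step 1:
                    C           A           E           D
  Initial        4.83       1.855       1.265     0.04826
  Change     -0.03151    -0.03151     0.02101     0.03151
  Equil         4.798       1.823       1.286     0.07977
  solve Keq expr → x = 0.0105; check Q = 1.2530e-06

Q₀ = 2.5007e-07; Q < K (proceeds forward)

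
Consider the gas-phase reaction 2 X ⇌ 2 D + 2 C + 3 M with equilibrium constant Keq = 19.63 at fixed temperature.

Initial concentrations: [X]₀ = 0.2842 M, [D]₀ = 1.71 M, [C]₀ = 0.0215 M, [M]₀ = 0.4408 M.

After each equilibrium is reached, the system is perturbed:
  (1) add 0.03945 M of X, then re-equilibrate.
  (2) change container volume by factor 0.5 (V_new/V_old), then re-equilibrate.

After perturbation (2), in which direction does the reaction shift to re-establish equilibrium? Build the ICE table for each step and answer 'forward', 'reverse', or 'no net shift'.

Direction: reverse

Q₀ = 0.001433 vs Keq = 19.63 ⇒ Q<K, forward
Step 1:
                   X          D          C          M
  init        0.2842       1.71     0.0215     0.4408
  Δ          -0.2154     0.2154     0.2154     0.3232
  eq         0.06876      1.925     0.2369      0.764
  solve Keq expr → x = 0.1077; check Q = 19.63
Then add 0.03945 M of X.
Step 2:
                   X          D          C          M
  init        0.1082      1.925     0.2369      0.764
  Δ          -0.0253     0.0253     0.0253    0.03794
  eq         0.08291      1.951     0.2622     0.8019
  solve Keq expr → x = 0.01265; check Q = 19.63
Then change container volume by factor 0.5 (V_new/V_old).
Step 3:
                   X          D          C          M
  init        0.1658      3.901     0.5245      1.604
  Δ           0.2125    -0.2125    -0.2125    -0.3188
  eq          0.3784      3.689     0.3119      1.285
  solve Keq expr → x = -0.1063; check Q = 19.63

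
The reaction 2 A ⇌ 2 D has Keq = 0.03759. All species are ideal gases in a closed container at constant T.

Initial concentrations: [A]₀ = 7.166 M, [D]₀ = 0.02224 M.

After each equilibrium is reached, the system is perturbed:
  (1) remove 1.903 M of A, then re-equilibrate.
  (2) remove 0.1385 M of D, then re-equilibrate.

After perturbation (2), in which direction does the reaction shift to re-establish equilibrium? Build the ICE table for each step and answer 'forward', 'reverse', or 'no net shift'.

Direction: forward

Q₀ = 9.6320e-06 vs Keq = 0.03759 ⇒ Q<K, forward
Step 1:
                  A         D
  I           7.166   0.02224
  C          -1.145     1.145
  E           6.021     1.167
  solve Keq expr → x = 0.5726; check Q = 0.03759
Then remove 1.903 M of A.
Step 2:
                  A         D
  I           4.118     1.167
  C           0.309    -0.309
  E           4.427    0.8583
  solve Keq expr → x = -0.1545; check Q = 0.03759
Then remove 0.1385 M of D.
Step 3:
                  A         D
  I           4.427    0.7198
  C          -0.116     0.116
  E           4.311    0.8358
  solve Keq expr → x = 0.058; check Q = 0.03759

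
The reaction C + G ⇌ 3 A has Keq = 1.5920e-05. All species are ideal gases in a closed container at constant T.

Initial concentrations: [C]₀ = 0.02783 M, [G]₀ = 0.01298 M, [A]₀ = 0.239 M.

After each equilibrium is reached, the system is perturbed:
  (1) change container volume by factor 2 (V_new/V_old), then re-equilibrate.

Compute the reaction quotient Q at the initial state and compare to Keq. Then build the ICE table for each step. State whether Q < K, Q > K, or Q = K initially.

Q₀ = 37.79; Q > K (proceeds reverse)

Q₀ = 37.79 vs Keq = 1.5920e-05 ⇒ Q>K, reverse
Step 1:
                   C          G          A
  init       0.02783    0.01298      0.239
  Δ          0.07788    0.07788    -0.2337
  eq          0.1057    0.09086   0.005348
  solve Keq expr → x = -0.07788; check Q = 1.5920e-05
Then change container volume by factor 2 (V_new/V_old).
Step 2:
                   C          G          A
  init       0.05286    0.04543   0.002674
  Δ       -2.2816e-04 -2.2816e-04 6.8448e-04
  eq         0.05263     0.0452   0.003358
  solve Keq expr → x = 2.2816e-04; check Q = 1.5920e-05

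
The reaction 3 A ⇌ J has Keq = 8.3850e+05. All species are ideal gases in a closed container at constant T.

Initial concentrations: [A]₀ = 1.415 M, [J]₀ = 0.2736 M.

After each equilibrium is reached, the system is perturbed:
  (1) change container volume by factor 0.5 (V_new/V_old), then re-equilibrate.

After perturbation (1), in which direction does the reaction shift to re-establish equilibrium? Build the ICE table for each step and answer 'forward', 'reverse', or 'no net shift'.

Q₀ = 0.09657 vs Keq = 8.3850e+05 ⇒ Q<K, forward
Step 1:
                  A         J
  I           1.415    0.2736
  C          -1.405    0.4685
  E        0.009601    0.7421
  solve Keq expr → x = 0.4685; check Q = 8.3850e+05
Then change container volume by factor 0.5 (V_new/V_old).
Step 2:
                  A         J
  I          0.0192     1.484
  C       -0.007099  0.002366
  E          0.0121     1.486
  solve Keq expr → x = 0.002366; check Q = 8.3850e+05

Direction: forward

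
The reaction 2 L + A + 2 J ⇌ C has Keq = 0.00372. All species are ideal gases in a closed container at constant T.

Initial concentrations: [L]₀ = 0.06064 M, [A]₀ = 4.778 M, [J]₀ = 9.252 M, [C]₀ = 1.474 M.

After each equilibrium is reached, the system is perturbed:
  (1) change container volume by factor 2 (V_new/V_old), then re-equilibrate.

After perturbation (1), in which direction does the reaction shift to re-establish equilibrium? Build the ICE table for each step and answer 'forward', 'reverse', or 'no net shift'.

Q₀ = 0.9801 vs Keq = 0.00372 ⇒ Q>K, reverse
Step 1:
                   L          A          J          C
  Initial    0.06064      4.778      9.252      1.474
  Change      0.7083     0.3541     0.7083    -0.3541
  Equil       0.7689      5.132       9.96       1.12
  solve Keq expr → x = -0.3541; check Q = 0.00372
Then change container volume by factor 2 (V_new/V_old).
Step 2:
                   L          A          J          C
  Initial     0.3845      2.566       4.98     0.5599
  Change      0.5521     0.2761     0.5521    -0.2761
  Equil       0.9366      2.842      5.532     0.2839
  solve Keq expr → x = -0.2761; check Q = 0.00372

Direction: reverse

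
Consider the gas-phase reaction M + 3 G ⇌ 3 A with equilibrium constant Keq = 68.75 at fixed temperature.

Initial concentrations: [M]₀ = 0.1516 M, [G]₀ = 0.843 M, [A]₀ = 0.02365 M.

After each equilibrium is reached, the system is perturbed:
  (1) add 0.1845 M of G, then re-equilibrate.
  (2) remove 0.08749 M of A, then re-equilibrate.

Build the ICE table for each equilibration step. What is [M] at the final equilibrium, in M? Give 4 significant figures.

Q₀ = 1.4565e-04 vs Keq = 68.75 ⇒ Q<K, forward
Step 1:
                  M         G         A
  I          0.1516     0.843   0.02365
  C         -0.1369   -0.4106    0.4106
  E         0.01473    0.4324    0.4343
  solve Keq expr → x = 0.1369; check Q = 68.75
Then add 0.1845 M of G.
Step 2:
                  M         G         A
  I         0.01473    0.6169    0.4343
  C       -0.008014  -0.02404   0.02404
  E        0.006719    0.5929    0.4583
  solve Keq expr → x = 0.008014; check Q = 68.75
Then remove 0.08749 M of A.
Step 3:
                  M         G         A
  I        0.006719    0.5929    0.3708
  C       -0.002754 -0.008261  0.008261
  E        0.003965    0.5846    0.3791
  solve Keq expr → x = 0.002754; check Q = 68.75

[M]_eq = 0.003965 M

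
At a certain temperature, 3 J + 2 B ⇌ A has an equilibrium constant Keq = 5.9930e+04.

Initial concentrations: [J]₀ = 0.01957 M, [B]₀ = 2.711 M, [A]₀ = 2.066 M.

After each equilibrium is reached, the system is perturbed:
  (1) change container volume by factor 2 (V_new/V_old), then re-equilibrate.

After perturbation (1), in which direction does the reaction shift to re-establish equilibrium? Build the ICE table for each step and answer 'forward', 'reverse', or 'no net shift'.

Direction: reverse

Q₀ = 3.7506e+04 vs Keq = 5.9930e+04 ⇒ Q<K, forward
Step 1:
                    J           B           A
  init        0.01957       2.711       2.066
  Δ          -0.00282    -0.00188  9.4007e-04
  eq          0.01675       2.709       2.067
  solve Keq expr → x = 9.4007e-04; check Q = 5.9930e+04
Then change container volume by factor 2 (V_new/V_old).
Step 2:
                    J           B           A
  init       0.008375       1.355       1.033
  Δ           0.01261    0.008409   -0.004204
  eq          0.02099       1.363       1.029
  solve Keq expr → x = -0.004204; check Q = 5.9930e+04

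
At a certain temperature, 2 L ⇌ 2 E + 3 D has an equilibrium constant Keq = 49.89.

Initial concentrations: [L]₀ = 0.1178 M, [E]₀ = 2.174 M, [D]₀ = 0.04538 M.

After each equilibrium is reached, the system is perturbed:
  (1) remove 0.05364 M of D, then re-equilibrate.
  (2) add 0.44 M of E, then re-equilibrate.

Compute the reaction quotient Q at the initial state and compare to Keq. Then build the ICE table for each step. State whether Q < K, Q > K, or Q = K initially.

Q₀ = 0.03183; Q < K (proceeds forward)

Q₀ = 0.03183 vs Keq = 49.89 ⇒ Q<K, forward
Step 1:
                  L         E         D
  init       0.1178     2.174   0.04538
  Δ        -0.09246   0.09246    0.1387
  eq        0.02534     2.266    0.1841
  solve Keq expr → x = 0.04623; check Q = 49.89
Then remove 0.05364 M of D.
Step 2:
                  L         E         D
  init      0.02534     2.266    0.1304
  Δ       -0.008025  0.008025   0.01204
  eq        0.01732     2.274    0.1425
  solve Keq expr → x = 0.004012; check Q = 49.89
Then add 0.44 M of E.
Step 3:
                  L         E         D
  init      0.01732     2.714    0.1425
  Δ        0.002516 -0.002516 -0.003774
  eq        0.01983     2.712    0.1387
  solve Keq expr → x = -0.001258; check Q = 49.89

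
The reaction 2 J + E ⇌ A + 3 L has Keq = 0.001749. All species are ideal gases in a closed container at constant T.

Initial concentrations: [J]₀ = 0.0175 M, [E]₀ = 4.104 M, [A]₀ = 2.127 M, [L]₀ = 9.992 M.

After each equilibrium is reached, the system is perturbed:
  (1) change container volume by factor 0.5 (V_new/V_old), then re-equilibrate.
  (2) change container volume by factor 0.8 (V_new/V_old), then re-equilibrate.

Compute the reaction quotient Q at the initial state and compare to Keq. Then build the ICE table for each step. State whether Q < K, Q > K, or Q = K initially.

Q₀ = 1.6883e+06 vs Keq = 0.001749 ⇒ Q>K, reverse
Step 1:
                    J           E           A           L
  I            0.0175       4.104       2.127       9.992
  C             4.246       2.123      -2.123      -6.369
  E             4.263       6.227    0.004161       3.623
  solve Keq expr → x = -2.123; check Q = 0.001749
Then change container volume by factor 0.5 (V_new/V_old).
Step 2:
                    J           E           A           L
  I             8.526       12.45    0.008321       7.247
  C          0.008259     0.00413    -0.00413    -0.01239
  E             8.535       12.46    0.004191       7.235
  solve Keq expr → x = -0.00413; check Q = 0.001749
Then change container volume by factor 0.8 (V_new/V_old).
Step 3:
                    J           E           A           L
  I             10.67       15.57    0.005239       9.043
  C          0.002083    0.001042   -0.001042   -0.003125
  E             10.67       15.57    0.004198        9.04
  solve Keq expr → x = -0.001042; check Q = 0.001749

Q₀ = 1.6883e+06; Q > K (proceeds reverse)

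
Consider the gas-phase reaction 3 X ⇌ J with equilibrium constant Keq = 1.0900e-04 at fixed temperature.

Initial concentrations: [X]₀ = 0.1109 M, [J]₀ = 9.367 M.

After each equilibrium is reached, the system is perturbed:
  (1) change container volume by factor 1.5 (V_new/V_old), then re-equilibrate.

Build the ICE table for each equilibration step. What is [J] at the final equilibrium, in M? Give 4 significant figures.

Q₀ = 6868 vs Keq = 1.0900e-04 ⇒ Q>K, reverse
Step 1:
                   X          J
  init        0.1109      9.367
  Δ            23.69     -7.897
  eq            23.8       1.47
  solve Keq expr → x = -7.897; check Q = 1.0900e-04
Then change container volume by factor 1.5 (V_new/V_old).
Step 2:
                   X          J
  init         15.87     0.9799
  Δ            1.288    -0.4295
  eq           17.16     0.5505
  solve Keq expr → x = -0.4295; check Q = 1.0900e-04

[J]_eq = 0.5505 M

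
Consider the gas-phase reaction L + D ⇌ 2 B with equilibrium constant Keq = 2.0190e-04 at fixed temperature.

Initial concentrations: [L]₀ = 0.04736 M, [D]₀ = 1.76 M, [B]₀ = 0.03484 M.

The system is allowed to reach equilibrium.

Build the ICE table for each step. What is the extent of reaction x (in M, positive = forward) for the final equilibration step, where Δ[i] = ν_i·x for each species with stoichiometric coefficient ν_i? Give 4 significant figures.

x = -0.01506 M

Q₀ = 0.01456 vs Keq = 2.0190e-04 ⇒ Q>K, reverse
Step 1:
                   L          D          B
  init       0.04736       1.76    0.03484
  Δ          0.01506    0.01506   -0.03011
  eq         0.06242      1.775    0.00473
  solve Keq expr → x = -0.01506; check Q = 2.0190e-04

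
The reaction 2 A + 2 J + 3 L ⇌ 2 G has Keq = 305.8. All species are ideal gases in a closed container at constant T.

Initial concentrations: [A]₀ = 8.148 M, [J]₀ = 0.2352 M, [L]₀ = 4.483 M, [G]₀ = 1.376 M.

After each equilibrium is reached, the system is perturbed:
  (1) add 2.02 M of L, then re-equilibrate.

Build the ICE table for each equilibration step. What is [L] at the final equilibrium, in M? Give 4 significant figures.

Q₀ = 0.005722 vs Keq = 305.8 ⇒ Q<K, forward
Step 1:
                    A           J           L           G
  Initial       8.148      0.2352       4.483       1.376
  Change      -0.2338     -0.2338     -0.3507      0.2338
  Equil         7.914    0.001385       4.132        1.61
  solve Keq expr → x = 0.1169; check Q = 305.8
Then add 2.02 M of L.
Step 2:
                    A           J           L           G
  Initial       7.914    0.001385       6.152        1.61
  Change  -6.2196e-04 -6.2196e-04 -9.3294e-04  6.2196e-04
  Equil         7.914  7.6278e-04       6.151        1.61
  solve Keq expr → x = 3.1098e-04; check Q = 305.8

[L]_eq = 6.151 M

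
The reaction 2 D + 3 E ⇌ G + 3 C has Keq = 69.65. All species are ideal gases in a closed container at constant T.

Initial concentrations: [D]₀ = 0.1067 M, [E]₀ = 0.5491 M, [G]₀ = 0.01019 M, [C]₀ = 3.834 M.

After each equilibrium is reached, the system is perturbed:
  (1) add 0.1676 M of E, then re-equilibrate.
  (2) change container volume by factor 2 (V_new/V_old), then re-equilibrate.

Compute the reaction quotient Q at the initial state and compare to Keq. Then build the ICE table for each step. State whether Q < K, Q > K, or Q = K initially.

Q₀ = 304.7; Q > K (proceeds reverse)

Q₀ = 304.7 vs Keq = 69.65 ⇒ Q>K, reverse
Step 1:
                   D          E          G          C
  init        0.1067     0.5491    0.01019      3.834
  Δ          0.01366    0.02048  -0.006828   -0.02048
  eq          0.1204     0.5696   0.003362      3.814
  solve Keq expr → x = -0.006828; check Q = 69.65
Then add 0.1676 M of E.
Step 2:
                   D          E          G          C
  init        0.1204     0.7372   0.003362      3.814
  Δ        -0.005901  -0.008852   0.002951   0.008852
  eq          0.1145     0.7283   0.006312      3.822
  solve Keq expr → x = 0.002951; check Q = 69.65
Then change container volume by factor 2 (V_new/V_old).
Step 3:
                   D          E          G          C
  init       0.05723     0.3642   0.003156      1.911
  Δ          0.00271   0.004065  -0.001355  -0.004065
  eq         0.05994     0.3682   0.001801      1.907
  solve Keq expr → x = -0.001355; check Q = 69.65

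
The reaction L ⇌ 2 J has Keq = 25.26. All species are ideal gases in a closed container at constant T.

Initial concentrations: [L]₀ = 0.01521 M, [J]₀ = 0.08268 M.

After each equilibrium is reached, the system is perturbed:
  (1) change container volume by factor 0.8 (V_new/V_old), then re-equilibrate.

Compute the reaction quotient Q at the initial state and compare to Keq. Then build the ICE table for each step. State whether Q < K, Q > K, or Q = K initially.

Q₀ = 0.4494 vs Keq = 25.26 ⇒ Q<K, forward
Step 1:
                   L          J
  I          0.01521    0.08268
  C         -0.01471    0.02942
  E       4.9753e-04     0.1121
  solve Keq expr → x = 0.01471; check Q = 25.26
Then change container volume by factor 0.8 (V_new/V_old).
Step 2:
                   L          J
  I       6.2191e-04     0.1401
  C       1.5211e-04 -3.0421e-04
  E       7.7401e-04     0.1398
  solve Keq expr → x = -1.5211e-04; check Q = 25.26

Q₀ = 0.4494; Q < K (proceeds forward)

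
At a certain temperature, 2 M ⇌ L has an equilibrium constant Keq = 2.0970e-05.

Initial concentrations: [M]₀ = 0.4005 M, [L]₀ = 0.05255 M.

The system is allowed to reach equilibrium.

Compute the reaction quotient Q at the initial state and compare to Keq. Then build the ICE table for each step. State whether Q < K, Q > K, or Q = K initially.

Q₀ = 0.3276 vs Keq = 2.0970e-05 ⇒ Q>K, reverse
Step 1:
                   M          L
  I           0.4005    0.05255
  C           0.1051   -0.05254
  E           0.5056 5.3604e-06
  solve Keq expr → x = -0.05254; check Q = 2.0970e-05

Q₀ = 0.3276; Q > K (proceeds reverse)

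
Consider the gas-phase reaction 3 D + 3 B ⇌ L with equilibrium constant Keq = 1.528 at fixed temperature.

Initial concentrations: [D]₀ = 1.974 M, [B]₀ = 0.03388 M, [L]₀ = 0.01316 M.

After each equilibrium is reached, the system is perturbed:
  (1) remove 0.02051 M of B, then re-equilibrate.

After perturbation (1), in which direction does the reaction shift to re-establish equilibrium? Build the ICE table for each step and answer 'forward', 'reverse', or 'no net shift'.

Direction: reverse

Q₀ = 43.99 vs Keq = 1.528 ⇒ Q>K, reverse
Step 1:
                   D          B          L
  init         1.974    0.03388    0.01316
  Δ          0.02991    0.02991  -0.009969
  eq           2.004    0.06379   0.003191
  solve Keq expr → x = -0.009969; check Q = 1.528
Then remove 0.02051 M of B.
Step 2:
                   D          B          L
  init         2.004    0.04328   0.003191
  Δ         0.005309   0.005309   -0.00177
  eq           2.009    0.04859   0.001421
  solve Keq expr → x = -0.00177; check Q = 1.528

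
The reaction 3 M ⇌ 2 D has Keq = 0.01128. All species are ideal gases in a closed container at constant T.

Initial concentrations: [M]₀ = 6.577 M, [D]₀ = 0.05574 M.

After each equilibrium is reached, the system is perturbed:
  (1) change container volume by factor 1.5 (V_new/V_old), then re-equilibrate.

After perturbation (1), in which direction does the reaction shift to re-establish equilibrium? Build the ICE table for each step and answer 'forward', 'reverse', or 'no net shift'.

Direction: reverse

Q₀ = 1.0921e-05 vs Keq = 0.01128 ⇒ Q<K, forward
Step 1:
                  M         D
  I           6.577   0.05574
  C          -1.656     1.104
  E           4.921      1.16
  solve Keq expr → x = 0.5519; check Q = 0.01128
Then change container volume by factor 1.5 (V_new/V_old).
Step 2:
                  M         D
  I           3.281     0.773
  C           0.148  -0.09867
  E           3.429    0.6743
  solve Keq expr → x = -0.04933; check Q = 0.01128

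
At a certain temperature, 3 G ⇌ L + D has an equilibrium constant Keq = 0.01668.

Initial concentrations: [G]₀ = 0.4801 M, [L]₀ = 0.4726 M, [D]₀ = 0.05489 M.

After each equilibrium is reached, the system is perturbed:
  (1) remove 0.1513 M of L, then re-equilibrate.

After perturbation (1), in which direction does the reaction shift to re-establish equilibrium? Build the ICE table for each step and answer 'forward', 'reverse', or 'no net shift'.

Direction: forward

Q₀ = 0.2344 vs Keq = 0.01668 ⇒ Q>K, reverse
Step 1:
                  G         L         D
  Initial    0.4801    0.4726   0.05489
  Change     0.1371   -0.0457   -0.0457
  Equil      0.6172    0.4269  0.009187
  solve Keq expr → x = -0.0457; check Q = 0.01668
Then remove 0.1513 M of L.
Step 2:
                  G         L         D
  Initial    0.6172    0.2756  0.009187
  Change   -0.01209   0.00403   0.00403
  Equil      0.6051    0.2796   0.01322
  solve Keq expr → x = 0.00403; check Q = 0.01668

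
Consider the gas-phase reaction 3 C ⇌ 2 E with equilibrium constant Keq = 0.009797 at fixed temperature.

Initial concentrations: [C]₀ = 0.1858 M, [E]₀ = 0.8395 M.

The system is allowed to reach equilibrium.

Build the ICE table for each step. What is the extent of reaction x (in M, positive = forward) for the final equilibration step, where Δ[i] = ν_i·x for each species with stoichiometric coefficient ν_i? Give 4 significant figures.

x = -0.3514 M

Q₀ = 109.9 vs Keq = 0.009797 ⇒ Q>K, reverse
Step 1:
                   C          E
  I           0.1858     0.8395
  C            1.054    -0.7028
  E             1.24     0.1367
  solve Keq expr → x = -0.3514; check Q = 0.009797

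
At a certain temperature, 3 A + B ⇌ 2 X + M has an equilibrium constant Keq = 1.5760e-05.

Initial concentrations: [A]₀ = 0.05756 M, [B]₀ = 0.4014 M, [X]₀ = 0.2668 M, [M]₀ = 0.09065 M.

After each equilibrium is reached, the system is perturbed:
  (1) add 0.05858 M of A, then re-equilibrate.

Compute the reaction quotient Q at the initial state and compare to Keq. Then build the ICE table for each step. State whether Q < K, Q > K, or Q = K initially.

Q₀ = 84.29 vs Keq = 1.5760e-05 ⇒ Q>K, reverse
Step 1:
                    A           B           X           M
  I           0.05756      0.4014      0.2668     0.09065
  C            0.2718     0.09061     -0.1812    -0.09061
  E            0.3294       0.492     0.08558  3.7843e-05
  solve Keq expr → x = -0.09061; check Q = 1.5760e-05
Then add 0.05858 M of A.
Step 2:
                    A           B           X           M
  I             0.388       0.492     0.08558  3.7843e-05
  C       -7.1662e-05 -2.3887e-05  4.7775e-05  2.3887e-05
  E            0.3879       0.492     0.08562  6.1731e-05
  solve Keq expr → x = 2.3887e-05; check Q = 1.5760e-05

Q₀ = 84.29; Q > K (proceeds reverse)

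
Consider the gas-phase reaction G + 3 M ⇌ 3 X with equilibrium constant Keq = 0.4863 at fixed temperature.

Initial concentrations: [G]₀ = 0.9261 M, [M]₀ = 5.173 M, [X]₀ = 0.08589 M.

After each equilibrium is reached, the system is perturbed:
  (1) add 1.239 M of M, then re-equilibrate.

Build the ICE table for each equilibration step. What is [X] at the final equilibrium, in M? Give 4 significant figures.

[X]_eq = 2.137 M

Q₀ = 4.9425e-06 vs Keq = 0.4863 ⇒ Q<K, forward
Step 1:
                    G           M           X
  init         0.9261       5.173     0.08589
  Δ           -0.5907      -1.772       1.772
  eq           0.3354       3.401       1.858
  solve Keq expr → x = 0.5907; check Q = 0.4863
Then add 1.239 M of M.
Step 2:
                    G           M           X
  init         0.3354        4.64       1.858
  Δ          -0.09314     -0.2794      0.2794
  eq           0.2422        4.36       2.137
  solve Keq expr → x = 0.09314; check Q = 0.4863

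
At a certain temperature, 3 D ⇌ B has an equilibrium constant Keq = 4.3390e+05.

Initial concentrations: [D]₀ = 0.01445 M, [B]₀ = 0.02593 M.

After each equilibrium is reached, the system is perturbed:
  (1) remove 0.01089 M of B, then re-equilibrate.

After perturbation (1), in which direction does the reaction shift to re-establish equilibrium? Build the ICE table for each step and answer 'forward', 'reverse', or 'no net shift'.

Direction: forward

Q₀ = 8594 vs Keq = 4.3390e+05 ⇒ Q<K, forward
Step 1:
                  D         B
  init      0.01445   0.02593
  Δ        -0.01037  0.003458
  eq       0.004076   0.02939
  solve Keq expr → x = 0.003458; check Q = 4.3390e+05
Then remove 0.01089 M of B.
Step 2:
                  D         B
  init     0.004076    0.0185
  Δ       -5.7093e-04 1.9031e-04
  eq       0.003505   0.01869
  solve Keq expr → x = 1.9031e-04; check Q = 4.3390e+05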